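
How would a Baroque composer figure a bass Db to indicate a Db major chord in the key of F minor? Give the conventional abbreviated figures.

Db is the root of Db major, so the chord is in root position.
A triad in root position is figured 5/3, conventionally abbreviated (no figures — root-position triad).

no figures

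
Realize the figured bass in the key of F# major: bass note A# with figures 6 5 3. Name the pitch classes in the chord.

A#, C#, E#, F#

A third above A# in this key is C#.
A fifth above A# in this key is E#.
A sixth above A# in this key is F#.
Together with the bass A#, this spells F# major seventh in first inversion.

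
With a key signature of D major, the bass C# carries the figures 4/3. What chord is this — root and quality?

F# minor seventh

The figures 4/3 indicate a seventh chord in second inversion.
In second inversion the root lies a fourth above the bass: a fourth above C# in D major is F#.
The chord tones are C#, E, F#, A, giving F# minor seventh.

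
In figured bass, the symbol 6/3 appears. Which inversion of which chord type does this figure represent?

triad, first inversion

Intervals of 6/3 above the bass form a triad; the bass is the third, so this is first inversion.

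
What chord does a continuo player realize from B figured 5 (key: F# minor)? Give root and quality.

The figures 5 indicate a triad in root position.
In root position the bass is the root, so the root is B.
The chord tones are B, D, F#, giving B minor.

B minor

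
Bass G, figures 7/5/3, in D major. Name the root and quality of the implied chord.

G major seventh

The figures 7/5/3 indicate a seventh chord in root position.
In root position the bass is the root, so the root is G.
The chord tones are G, B, D, F#, giving G major seventh.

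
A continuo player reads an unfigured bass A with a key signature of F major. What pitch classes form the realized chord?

An unfigured bass implies 5/3.
A third above A in this key is C.
A fifth above A in this key is E.
Together with the bass A, this spells A minor in root position.

A, C, E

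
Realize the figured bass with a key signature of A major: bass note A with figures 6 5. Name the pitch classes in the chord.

The written figures 6 5 are shorthand for 6/5/3: the 3 is implied.
A third above A in this key is C#.
A fifth above A in this key is E.
A sixth above A in this key is F#.
Together with the bass A, this spells F# minor seventh in first inversion.

A, C#, E, F#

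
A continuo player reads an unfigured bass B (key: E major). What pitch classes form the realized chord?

B, D#, F#

An unfigured bass implies 5/3.
A third above B in this key is D#.
A fifth above B in this key is F#.
Together with the bass B, this spells B major in root position.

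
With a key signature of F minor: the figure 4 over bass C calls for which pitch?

Counting 3 letter steps above C lands on F; in F minor, that letter is F.

F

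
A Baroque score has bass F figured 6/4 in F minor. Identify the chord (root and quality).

The figures 6/4 indicate a triad in second inversion.
In second inversion the root lies a fourth above the bass: a fourth above F in F minor is Bb.
The chord tones are F, Bb, Db, giving Bb minor.

Bb minor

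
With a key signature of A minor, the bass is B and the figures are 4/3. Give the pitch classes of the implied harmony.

The written figures 4/3 are shorthand for 6/4/3: the 6 is implied.
A third above B in this key is D.
A fourth above B in this key is E.
A sixth above B in this key is G.
Together with the bass B, this spells E minor seventh in second inversion.

B, D, E, G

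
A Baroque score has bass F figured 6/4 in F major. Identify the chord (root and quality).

Bb major

The figures 6/4 indicate a triad in second inversion.
In second inversion the root lies a fourth above the bass: a fourth above F in F major is Bb.
The chord tones are F, Bb, D, giving Bb major.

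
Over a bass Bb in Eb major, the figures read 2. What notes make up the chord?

Bb, C, Eb, G

The written figures 2 are shorthand for 6/4/2: the 6/4 are implied.
A second above Bb in this key is C.
A fourth above Bb in this key is Eb.
A sixth above Bb in this key is G.
Together with the bass Bb, this spells C minor seventh in third inversion.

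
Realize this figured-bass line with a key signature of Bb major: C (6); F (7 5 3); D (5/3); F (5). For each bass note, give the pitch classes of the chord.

C (6/3): C, Eb, A.
F (7/5/3): F, A, C, Eb.
D (5/3): D, F, A.
F (5/3): F, A, C.

C, Eb, A | F, A, C, Eb | D, F, A | F, A, C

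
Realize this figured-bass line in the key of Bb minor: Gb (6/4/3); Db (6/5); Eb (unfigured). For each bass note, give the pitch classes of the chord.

Gb, Bb, C, Eb | Db, F, Ab, Bb | Eb, Gb, Bb

Gb (6/4/3): Gb, Bb, C, Eb.
Db (6/5/3): Db, F, Ab, Bb.
Eb (5/3): Eb, Gb, Bb.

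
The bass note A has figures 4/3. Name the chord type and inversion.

4/3 is shorthand for 6/4/3.
Intervals of 6/4/3 above the bass form a seventh chord; the bass is the fifth, so this is second inversion.

seventh chord, second inversion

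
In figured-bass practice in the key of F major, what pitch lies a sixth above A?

F

Counting 5 letter steps above A lands on F; in F major, that letter is F.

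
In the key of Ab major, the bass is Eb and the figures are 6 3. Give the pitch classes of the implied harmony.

A third above Eb in this key is G.
A sixth above Eb in this key is C.
Together with the bass Eb, this spells C minor in first inversion.

Eb, G, C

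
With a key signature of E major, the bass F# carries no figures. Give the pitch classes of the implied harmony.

F#, A, C#

An unfigured bass implies 5/3.
A third above F# in this key is A.
A fifth above F# in this key is C#.
Together with the bass F#, this spells F# minor in root position.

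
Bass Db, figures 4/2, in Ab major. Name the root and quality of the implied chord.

Eb dominant seventh

The figures 4/2 indicate a seventh chord in third inversion.
In third inversion the root lies a second above the bass: a second above Db in Ab major is Eb.
The chord tones are Db, Eb, G, Bb, giving Eb dominant seventh.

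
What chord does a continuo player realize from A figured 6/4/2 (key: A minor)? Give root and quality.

B half-diminished seventh

The figures 6/4/2 indicate a seventh chord in third inversion.
In third inversion the root lies a second above the bass: a second above A in A minor is B.
The chord tones are A, B, D, F, giving B half-diminished seventh.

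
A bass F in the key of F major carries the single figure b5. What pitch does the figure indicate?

Counting 4 letter steps above F lands on C; in F major, that letter is C.
The b5 figure lowers it a semitone, giving Cb.

Cb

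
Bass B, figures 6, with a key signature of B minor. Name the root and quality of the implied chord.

G major

The figures 6 indicate a triad in first inversion.
In first inversion the root lies a sixth above the bass: a sixth above B in B minor is G.
The chord tones are B, D, G, giving G major.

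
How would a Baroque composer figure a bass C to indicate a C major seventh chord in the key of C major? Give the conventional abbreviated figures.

7

C is the root of C major seventh, so the chord is in root position.
A seventh chord in root position is figured 7/5/3, conventionally abbreviated 7.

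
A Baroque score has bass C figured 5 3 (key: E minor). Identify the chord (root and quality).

The figures 5 3 indicate a triad in root position.
In root position the bass is the root, so the root is C.
The chord tones are C, E, G, giving C major.

C major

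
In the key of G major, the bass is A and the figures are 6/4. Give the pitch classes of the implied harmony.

A, D, F#

A fourth above A in this key is D.
A sixth above A in this key is F#.
Together with the bass A, this spells D major in second inversion.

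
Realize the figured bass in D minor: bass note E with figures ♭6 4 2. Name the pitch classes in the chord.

E, F, A, Cb

A second above E in this key is F.
A fourth above E in this key is A.
A sixth above E in this key is C, lowered to Cb by the flat.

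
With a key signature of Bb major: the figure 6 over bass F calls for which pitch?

Counting 5 letter steps above F lands on D; in Bb major, that letter is D.

D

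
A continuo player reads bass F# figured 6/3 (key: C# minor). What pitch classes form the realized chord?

A third above F# in this key is A.
A sixth above F# in this key is D#.
Together with the bass F#, this spells D# diminished in first inversion.

F#, A, D#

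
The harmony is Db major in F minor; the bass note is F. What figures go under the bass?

F is the third of Db major, so the chord is in first inversion.
A triad in first inversion is figured 6/3, conventionally abbreviated 6.

6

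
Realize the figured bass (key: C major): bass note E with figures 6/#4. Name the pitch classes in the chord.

A fourth above E in this key is A, raised to A# by the sharp.
A sixth above E in this key is C.

E, A#, C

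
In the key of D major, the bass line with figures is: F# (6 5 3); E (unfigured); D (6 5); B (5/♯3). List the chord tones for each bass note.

F# (6/5/3): F#, A, C#, D.
E (5/3): E, G, B.
D (6/5/3): D, F#, A, B.
B (5/#3): B, D#, F#.

F#, A, C#, D | E, G, B | D, F#, A, B | B, D#, F#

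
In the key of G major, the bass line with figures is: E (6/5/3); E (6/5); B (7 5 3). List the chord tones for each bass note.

E, G, B, C | E, G, B, C | B, D, F#, A

E (6/5/3): E, G, B, C.
E (6/5/3): E, G, B, C.
B (7/5/3): B, D, F#, A.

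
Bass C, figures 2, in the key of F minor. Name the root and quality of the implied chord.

Db major seventh

The figures 2 indicate a seventh chord in third inversion.
In third inversion the root lies a second above the bass: a second above C in F minor is Db.
The chord tones are C, Db, F, Ab, giving Db major seventh.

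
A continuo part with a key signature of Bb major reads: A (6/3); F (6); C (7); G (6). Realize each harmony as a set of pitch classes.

A (6/3): A, C, F.
F (6/3): F, A, D.
C (7/5/3): C, Eb, G, Bb.
G (6/3): G, Bb, Eb.

A, C, F | F, A, D | C, Eb, G, Bb | G, Bb, Eb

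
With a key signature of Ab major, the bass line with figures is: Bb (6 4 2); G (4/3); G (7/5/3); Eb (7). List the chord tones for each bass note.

Bb, C, Eb, G | G, Bb, C, Eb | G, Bb, Db, F | Eb, G, Bb, Db

Bb (6/4/2): Bb, C, Eb, G.
G (6/4/3): G, Bb, C, Eb.
G (7/5/3): G, Bb, Db, F.
Eb (7/5/3): Eb, G, Bb, Db.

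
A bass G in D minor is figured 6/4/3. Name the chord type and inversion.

seventh chord, second inversion

Intervals of 6/4/3 above the bass form a seventh chord; the bass is the fifth, so this is second inversion.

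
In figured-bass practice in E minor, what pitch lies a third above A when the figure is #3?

Counting 2 letter steps above A lands on C; in E minor, that letter is C.
The #3 figure raises it a semitone, giving C#.

C#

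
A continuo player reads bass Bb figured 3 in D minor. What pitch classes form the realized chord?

Bb, D, F

The written figures 3 are shorthand for 5/3: the 5 is implied.
A third above Bb in this key is D.
A fifth above Bb in this key is F.
Together with the bass Bb, this spells Bb major in root position.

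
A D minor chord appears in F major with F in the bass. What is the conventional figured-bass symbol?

6

F is the third of D minor, so the chord is in first inversion.
A triad in first inversion is figured 6/3, conventionally abbreviated 6.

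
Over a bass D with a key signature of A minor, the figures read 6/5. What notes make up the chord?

The written figures 6/5 are shorthand for 6/5/3: the 3 is implied.
A third above D in this key is F.
A fifth above D in this key is A.
A sixth above D in this key is B.
Together with the bass D, this spells B half-diminished seventh in first inversion.

D, F, A, B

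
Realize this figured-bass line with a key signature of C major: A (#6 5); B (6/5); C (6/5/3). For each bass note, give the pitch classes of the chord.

A, C, E, F# | B, D, F, G | C, E, G, A

A (#6/5/3): A, C, E, F#.
B (6/5/3): B, D, F, G.
C (6/5/3): C, E, G, A.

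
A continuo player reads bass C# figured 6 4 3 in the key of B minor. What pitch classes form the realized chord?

A third above C# in this key is E.
A fourth above C# in this key is F#.
A sixth above C# in this key is A.
Together with the bass C#, this spells F# minor seventh in second inversion.

C#, E, F#, A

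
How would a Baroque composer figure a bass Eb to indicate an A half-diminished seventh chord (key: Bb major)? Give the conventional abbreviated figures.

Eb is the fifth of A half-diminished seventh, so the chord is in second inversion.
A seventh chord in second inversion is figured 6/4/3, conventionally abbreviated 4/3.

4/3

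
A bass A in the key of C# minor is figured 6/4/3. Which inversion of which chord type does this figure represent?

Intervals of 6/4/3 above the bass form a seventh chord; the bass is the fifth, so this is second inversion.

seventh chord, second inversion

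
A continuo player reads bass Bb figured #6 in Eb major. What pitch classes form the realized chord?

The written figures #6 are shorthand for 6/3: the 3 is implied.
A third above Bb in this key is D.
A sixth above Bb in this key is G, raised to G# by the sharp.

Bb, D, G#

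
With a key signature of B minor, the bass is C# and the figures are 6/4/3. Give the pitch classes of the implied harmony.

A third above C# in this key is E.
A fourth above C# in this key is F#.
A sixth above C# in this key is A.
Together with the bass C#, this spells F# minor seventh in second inversion.

C#, E, F#, A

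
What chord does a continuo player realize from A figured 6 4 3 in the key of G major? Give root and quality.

The figures 6 4 3 indicate a seventh chord in second inversion.
In second inversion the root lies a fourth above the bass: a fourth above A in G major is D.
The chord tones are A, C, D, F#, giving D dominant seventh.

D dominant seventh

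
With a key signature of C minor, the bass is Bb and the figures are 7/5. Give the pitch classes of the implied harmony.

Bb, D, F, Ab

The written figures 7/5 are shorthand for 7/5/3: the 3 is implied.
A third above Bb in this key is D.
A fifth above Bb in this key is F.
A seventh above Bb in this key is Ab.
Together with the bass Bb, this spells Bb dominant seventh in root position.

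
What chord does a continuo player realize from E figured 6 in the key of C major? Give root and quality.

The figures 6 indicate a triad in first inversion.
In first inversion the root lies a sixth above the bass: a sixth above E in C major is C.
The chord tones are E, G, C, giving C major.

C major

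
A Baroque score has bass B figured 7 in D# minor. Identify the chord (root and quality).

The figures 7 indicate a seventh chord in root position.
In root position the bass is the root, so the root is B.
The chord tones are B, D#, F#, A#, giving B major seventh.

B major seventh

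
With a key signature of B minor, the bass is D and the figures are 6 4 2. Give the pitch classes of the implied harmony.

A second above D in this key is E.
A fourth above D in this key is G.
A sixth above D in this key is B.
Together with the bass D, this spells E minor seventh in third inversion.

D, E, G, B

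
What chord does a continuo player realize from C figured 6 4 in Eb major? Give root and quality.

F minor

The figures 6 4 indicate a triad in second inversion.
In second inversion the root lies a fourth above the bass: a fourth above C in Eb major is F.
The chord tones are C, F, Ab, giving F minor.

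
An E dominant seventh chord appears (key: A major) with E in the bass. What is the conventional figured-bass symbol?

7

E is the root of E dominant seventh, so the chord is in root position.
A seventh chord in root position is figured 7/5/3, conventionally abbreviated 7.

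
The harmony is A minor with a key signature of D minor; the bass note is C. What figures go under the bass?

6

C is the third of A minor, so the chord is in first inversion.
A triad in first inversion is figured 6/3, conventionally abbreviated 6.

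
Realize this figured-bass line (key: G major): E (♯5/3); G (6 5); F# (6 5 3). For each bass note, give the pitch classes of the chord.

E, G, B# | G, B, D, E | F#, A, C, D

E (#5/3): E, G, B#.
G (6/5/3): G, B, D, E.
F# (6/5/3): F#, A, C, D.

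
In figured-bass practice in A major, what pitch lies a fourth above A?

Counting 3 letter steps above A lands on D; in A major, that letter is D.

D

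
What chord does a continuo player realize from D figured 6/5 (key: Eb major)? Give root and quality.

The figures 6/5 indicate a seventh chord in first inversion.
In first inversion the root lies a sixth above the bass: a sixth above D in Eb major is Bb.
The chord tones are D, F, Ab, Bb, giving Bb dominant seventh.

Bb dominant seventh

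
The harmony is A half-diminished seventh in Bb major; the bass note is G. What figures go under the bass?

G is the seventh of A half-diminished seventh, so the chord is in third inversion.
A seventh chord in third inversion is figured 6/4/2, conventionally abbreviated 4/2.

4/2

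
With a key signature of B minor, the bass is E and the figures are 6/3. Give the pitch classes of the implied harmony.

E, G, C#

A third above E in this key is G.
A sixth above E in this key is C#.
Together with the bass E, this spells C# diminished in first inversion.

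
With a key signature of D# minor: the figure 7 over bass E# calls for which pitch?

D#

Counting 6 letter steps above E# lands on D; in D# minor, that letter is D#.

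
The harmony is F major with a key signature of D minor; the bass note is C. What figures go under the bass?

C is the fifth of F major, so the chord is in second inversion.
A triad in second inversion is figured 6/4, conventionally abbreviated 6/4.

6/4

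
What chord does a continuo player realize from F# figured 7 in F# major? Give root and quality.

The figures 7 indicate a seventh chord in root position.
In root position the bass is the root, so the root is F#.
The chord tones are F#, A#, C#, E#, giving F# major seventh.

F# major seventh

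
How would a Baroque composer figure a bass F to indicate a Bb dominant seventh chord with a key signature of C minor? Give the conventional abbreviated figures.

4/3

F is the fifth of Bb dominant seventh, so the chord is in second inversion.
A seventh chord in second inversion is figured 6/4/3, conventionally abbreviated 4/3.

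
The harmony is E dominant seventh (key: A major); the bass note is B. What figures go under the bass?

4/3

B is the fifth of E dominant seventh, so the chord is in second inversion.
A seventh chord in second inversion is figured 6/4/3, conventionally abbreviated 4/3.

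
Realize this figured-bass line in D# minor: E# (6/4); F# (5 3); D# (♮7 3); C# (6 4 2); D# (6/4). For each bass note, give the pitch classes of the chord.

E# (6/4): E#, A#, C#.
F# (5/3): F#, A#, C#.
D# (♮7/5/3): D#, F#, A#, C.
C# (6/4/2): C#, D#, F#, A#.
D# (6/4): D#, G#, B.

E#, A#, C# | F#, A#, C# | D#, F#, A#, C | C#, D#, F#, A# | D#, G#, B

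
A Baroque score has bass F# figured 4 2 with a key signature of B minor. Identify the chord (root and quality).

G major seventh

The figures 4 2 indicate a seventh chord in third inversion.
In third inversion the root lies a second above the bass: a second above F# in B minor is G.
The chord tones are F#, G, B, D, giving G major seventh.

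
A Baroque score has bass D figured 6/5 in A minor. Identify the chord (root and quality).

B half-diminished seventh

The figures 6/5 indicate a seventh chord in first inversion.
In first inversion the root lies a sixth above the bass: a sixth above D in A minor is B.
The chord tones are D, F, A, B, giving B half-diminished seventh.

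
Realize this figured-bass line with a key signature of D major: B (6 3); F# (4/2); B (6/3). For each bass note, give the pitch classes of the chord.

B (6/3): B, D, G.
F# (6/4/2): F#, G, B, D.
B (6/3): B, D, G.

B, D, G | F#, G, B, D | B, D, G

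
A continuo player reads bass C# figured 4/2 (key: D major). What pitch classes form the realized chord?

The written figures 4/2 are shorthand for 6/4/2: the 6 is implied.
A second above C# in this key is D.
A fourth above C# in this key is F#.
A sixth above C# in this key is A.
Together with the bass C#, this spells D major seventh in third inversion.

C#, D, F#, A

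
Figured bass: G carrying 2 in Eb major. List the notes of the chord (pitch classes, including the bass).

G, Ab, C, Eb

The written figures 2 are shorthand for 6/4/2: the 6/4 are implied.
A second above G in this key is Ab.
A fourth above G in this key is C.
A sixth above G in this key is Eb.
Together with the bass G, this spells Ab major seventh in third inversion.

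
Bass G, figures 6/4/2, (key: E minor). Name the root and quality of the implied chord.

The figures 6/4/2 indicate a seventh chord in third inversion.
In third inversion the root lies a second above the bass: a second above G in E minor is A.
The chord tones are G, A, C, E, giving A minor seventh.

A minor seventh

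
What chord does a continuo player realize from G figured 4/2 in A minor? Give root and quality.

A minor seventh

The figures 4/2 indicate a seventh chord in third inversion.
In third inversion the root lies a second above the bass: a second above G in A minor is A.
The chord tones are G, A, C, E, giving A minor seventh.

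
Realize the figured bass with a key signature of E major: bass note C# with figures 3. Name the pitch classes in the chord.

C#, E, G#

The written figures 3 are shorthand for 5/3: the 5 is implied.
A third above C# in this key is E.
A fifth above C# in this key is G#.
Together with the bass C#, this spells C# minor in root position.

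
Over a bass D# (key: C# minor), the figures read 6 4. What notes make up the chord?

D#, G#, B

A fourth above D# in this key is G#.
A sixth above D# in this key is B.
Together with the bass D#, this spells G# minor in second inversion.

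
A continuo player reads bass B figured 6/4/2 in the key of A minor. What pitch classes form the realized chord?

B, C, E, G

A second above B in this key is C.
A fourth above B in this key is E.
A sixth above B in this key is G.
Together with the bass B, this spells C major seventh in third inversion.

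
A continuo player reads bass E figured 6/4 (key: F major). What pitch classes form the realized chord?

A fourth above E in this key is A.
A sixth above E in this key is C.
Together with the bass E, this spells A minor in second inversion.

E, A, C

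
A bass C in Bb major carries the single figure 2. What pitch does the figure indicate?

Counting 1 letter step above C lands on D; in Bb major, that letter is D.

D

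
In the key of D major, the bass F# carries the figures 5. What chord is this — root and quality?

F# minor

The figures 5 indicate a triad in root position.
In root position the bass is the root, so the root is F#.
The chord tones are F#, A, C#, giving F# minor.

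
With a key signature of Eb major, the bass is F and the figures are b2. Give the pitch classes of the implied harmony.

The written figures b2 are shorthand for 6/4/2: the 6/4 are implied.
A second above F in this key is G, lowered to Gb by the flat.
A fourth above F in this key is Bb.
A sixth above F in this key is D.
Together with the bass F, this spells Gb augmented major seventh in third inversion.

F, Gb, Bb, D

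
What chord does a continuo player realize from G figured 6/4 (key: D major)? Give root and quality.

The figures 6/4 indicate a triad in second inversion.
In second inversion the root lies a fourth above the bass: a fourth above G in D major is C#.
The chord tones are G, C#, E, giving C# diminished.

C# diminished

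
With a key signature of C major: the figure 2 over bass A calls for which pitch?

B

Counting 1 letter step above A lands on B; in C major, that letter is B.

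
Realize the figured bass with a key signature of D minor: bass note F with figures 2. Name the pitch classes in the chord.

F, G, Bb, D

The written figures 2 are shorthand for 6/4/2: the 6/4 are implied.
A second above F in this key is G.
A fourth above F in this key is Bb.
A sixth above F in this key is D.
Together with the bass F, this spells G minor seventh in third inversion.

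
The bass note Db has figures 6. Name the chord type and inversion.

6 is shorthand for 6/3.
Intervals of 6/3 above the bass form a triad; the bass is the third, so this is first inversion.

triad, first inversion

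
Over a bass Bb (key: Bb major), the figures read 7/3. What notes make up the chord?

Bb, D, F, A

The written figures 7/3 are shorthand for 7/5/3: the 5 is implied.
A third above Bb in this key is D.
A fifth above Bb in this key is F.
A seventh above Bb in this key is A.
Together with the bass Bb, this spells Bb major seventh in root position.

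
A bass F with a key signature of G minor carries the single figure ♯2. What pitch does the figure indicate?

G#

Counting 1 letter step above F lands on G; in G minor, that letter is G.
The #2 figure raises it a semitone, giving G#.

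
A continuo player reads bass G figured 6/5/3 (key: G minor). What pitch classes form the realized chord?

A third above G in this key is Bb.
A fifth above G in this key is D.
A sixth above G in this key is Eb.
Together with the bass G, this spells Eb major seventh in first inversion.

G, Bb, D, Eb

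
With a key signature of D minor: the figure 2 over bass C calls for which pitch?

D

Counting 1 letter step above C lands on D; in D minor, that letter is D.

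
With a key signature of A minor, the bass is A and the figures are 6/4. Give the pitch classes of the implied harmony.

A, D, F

A fourth above A in this key is D.
A sixth above A in this key is F.
Together with the bass A, this spells D minor in second inversion.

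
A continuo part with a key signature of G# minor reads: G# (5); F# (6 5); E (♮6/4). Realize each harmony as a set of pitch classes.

G# (5/3): G#, B, D#.
F# (6/5/3): F#, A#, C#, D#.
E (♮6/4): E, A#, C.

G#, B, D# | F#, A#, C#, D# | E, A#, C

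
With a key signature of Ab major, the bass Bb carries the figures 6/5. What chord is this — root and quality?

G half-diminished seventh

The figures 6/5 indicate a seventh chord in first inversion.
In first inversion the root lies a sixth above the bass: a sixth above Bb in Ab major is G.
The chord tones are Bb, Db, F, G, giving G half-diminished seventh.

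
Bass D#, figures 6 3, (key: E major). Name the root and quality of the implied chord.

B major

The figures 6 3 indicate a triad in first inversion.
In first inversion the root lies a sixth above the bass: a sixth above D# in E major is B.
The chord tones are D#, F#, B, giving B major.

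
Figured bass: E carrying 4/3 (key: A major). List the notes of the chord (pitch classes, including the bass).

The written figures 4/3 are shorthand for 6/4/3: the 6 is implied.
A third above E in this key is G#.
A fourth above E in this key is A.
A sixth above E in this key is C#.
Together with the bass E, this spells A major seventh in second inversion.

E, G#, A, C#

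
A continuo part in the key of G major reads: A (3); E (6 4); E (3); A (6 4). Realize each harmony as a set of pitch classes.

A (5/3): A, C, E.
E (6/4): E, A, C.
E (5/3): E, G, B.
A (6/4): A, D, F#.

A, C, E | E, A, C | E, G, B | A, D, F#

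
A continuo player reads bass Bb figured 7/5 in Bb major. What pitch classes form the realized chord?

Bb, D, F, A

The written figures 7/5 are shorthand for 7/5/3: the 3 is implied.
A third above Bb in this key is D.
A fifth above Bb in this key is F.
A seventh above Bb in this key is A.
Together with the bass Bb, this spells Bb major seventh in root position.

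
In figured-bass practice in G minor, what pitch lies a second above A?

Counting 1 letter step above A lands on B; in G minor, that letter is Bb.

Bb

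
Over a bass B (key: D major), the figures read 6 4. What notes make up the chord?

A fourth above B in this key is E.
A sixth above B in this key is G.
Together with the bass B, this spells E minor in second inversion.

B, E, G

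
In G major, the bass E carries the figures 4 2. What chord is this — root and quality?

The figures 4 2 indicate a seventh chord in third inversion.
In third inversion the root lies a second above the bass: a second above E in G major is F#.
The chord tones are E, F#, A, C, giving F# half-diminished seventh.

F# half-diminished seventh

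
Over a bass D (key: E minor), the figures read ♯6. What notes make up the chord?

D, F#, B#

The written figures ♯6 are shorthand for 6/3: the 3 is implied.
A third above D in this key is F#.
A sixth above D in this key is B, raised to B# by the sharp.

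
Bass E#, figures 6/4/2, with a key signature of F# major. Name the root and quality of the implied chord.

The figures 6/4/2 indicate a seventh chord in third inversion.
In third inversion the root lies a second above the bass: a second above E# in F# major is F#.
The chord tones are E#, F#, A#, C#, giving F# major seventh.

F# major seventh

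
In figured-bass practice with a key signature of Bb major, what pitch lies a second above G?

A

Counting 1 letter step above G lands on A; in Bb major, that letter is A.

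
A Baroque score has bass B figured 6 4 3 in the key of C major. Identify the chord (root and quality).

The figures 6 4 3 indicate a seventh chord in second inversion.
In second inversion the root lies a fourth above the bass: a fourth above B in C major is E.
The chord tones are B, D, E, G, giving E minor seventh.

E minor seventh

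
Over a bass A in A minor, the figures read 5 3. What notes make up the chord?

A, C, E

A third above A in this key is C.
A fifth above A in this key is E.
Together with the bass A, this spells A minor in root position.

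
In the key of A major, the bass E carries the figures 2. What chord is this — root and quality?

F# minor seventh

The figures 2 indicate a seventh chord in third inversion.
In third inversion the root lies a second above the bass: a second above E in A major is F#.
The chord tones are E, F#, A, C#, giving F# minor seventh.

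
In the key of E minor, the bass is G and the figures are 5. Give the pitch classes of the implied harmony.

The written figures 5 are shorthand for 5/3: the 3 is implied.
A third above G in this key is B.
A fifth above G in this key is D.
Together with the bass G, this spells G major in root position.

G, B, D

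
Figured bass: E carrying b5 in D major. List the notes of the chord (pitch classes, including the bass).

The written figures b5 are shorthand for 5/3: the 3 is implied.
A third above E in this key is G.
A fifth above E in this key is B, lowered to Bb by the flat.
Together with the bass E, this spells E diminished in root position.

E, G, Bb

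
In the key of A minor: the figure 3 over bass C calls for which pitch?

E

Counting 2 letter steps above C lands on E; in A minor, that letter is E.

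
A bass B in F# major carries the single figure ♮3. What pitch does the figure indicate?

D

Counting 2 letter steps above B lands on D; in F# major, that letter is D#.
The ♮3 figure makes it natural, giving D.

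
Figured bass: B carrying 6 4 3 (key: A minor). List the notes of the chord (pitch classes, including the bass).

A third above B in this key is D.
A fourth above B in this key is E.
A sixth above B in this key is G.
Together with the bass B, this spells E minor seventh in second inversion.

B, D, E, G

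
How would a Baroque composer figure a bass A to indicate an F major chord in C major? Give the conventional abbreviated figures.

6

A is the third of F major, so the chord is in first inversion.
A triad in first inversion is figured 6/3, conventionally abbreviated 6.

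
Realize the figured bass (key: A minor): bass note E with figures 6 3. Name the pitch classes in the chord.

E, G, C

A third above E in this key is G.
A sixth above E in this key is C.
Together with the bass E, this spells C major in first inversion.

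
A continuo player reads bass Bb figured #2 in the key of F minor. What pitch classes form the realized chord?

The written figures #2 are shorthand for 6/4/2: the 6/4 are implied.
A second above Bb in this key is C, raised to C# by the sharp.
A fourth above Bb in this key is Eb.
A sixth above Bb in this key is G.

Bb, C#, Eb, G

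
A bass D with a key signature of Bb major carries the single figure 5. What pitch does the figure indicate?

A

Counting 4 letter steps above D lands on A; in Bb major, that letter is A.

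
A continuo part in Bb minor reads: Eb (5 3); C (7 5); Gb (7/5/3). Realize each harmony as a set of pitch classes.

Eb (5/3): Eb, Gb, Bb.
C (7/5/3): C, Eb, Gb, Bb.
Gb (7/5/3): Gb, Bb, Db, F.

Eb, Gb, Bb | C, Eb, Gb, Bb | Gb, Bb, Db, F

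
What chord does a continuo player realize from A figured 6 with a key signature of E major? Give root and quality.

The figures 6 indicate a triad in first inversion.
In first inversion the root lies a sixth above the bass: a sixth above A in E major is F#.
The chord tones are A, C#, F#, giving F# minor.

F# minor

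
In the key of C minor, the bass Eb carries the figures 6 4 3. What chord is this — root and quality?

The figures 6 4 3 indicate a seventh chord in second inversion.
In second inversion the root lies a fourth above the bass: a fourth above Eb in C minor is Ab.
The chord tones are Eb, G, Ab, C, giving Ab major seventh.

Ab major seventh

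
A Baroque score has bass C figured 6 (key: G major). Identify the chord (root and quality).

The figures 6 indicate a triad in first inversion.
In first inversion the root lies a sixth above the bass: a sixth above C in G major is A.
The chord tones are C, E, A, giving A minor.

A minor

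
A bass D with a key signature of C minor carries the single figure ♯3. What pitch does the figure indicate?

F#

Counting 2 letter steps above D lands on F; in C minor, that letter is F.
The #3 figure raises it a semitone, giving F#.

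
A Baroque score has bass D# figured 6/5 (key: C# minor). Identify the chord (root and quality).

The figures 6/5 indicate a seventh chord in first inversion.
In first inversion the root lies a sixth above the bass: a sixth above D# in C# minor is B.
The chord tones are D#, F#, A, B, giving B dominant seventh.

B dominant seventh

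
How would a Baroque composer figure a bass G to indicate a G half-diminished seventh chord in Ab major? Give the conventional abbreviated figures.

7

G is the root of G half-diminished seventh, so the chord is in root position.
A seventh chord in root position is figured 7/5/3, conventionally abbreviated 7.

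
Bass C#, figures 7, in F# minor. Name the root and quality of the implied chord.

C# minor seventh

The figures 7 indicate a seventh chord in root position.
In root position the bass is the root, so the root is C#.
The chord tones are C#, E, G#, B, giving C# minor seventh.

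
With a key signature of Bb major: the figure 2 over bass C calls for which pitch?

D

Counting 1 letter step above C lands on D; in Bb major, that letter is D.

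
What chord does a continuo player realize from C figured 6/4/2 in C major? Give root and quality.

D minor seventh

The figures 6/4/2 indicate a seventh chord in third inversion.
In third inversion the root lies a second above the bass: a second above C in C major is D.
The chord tones are C, D, F, A, giving D minor seventh.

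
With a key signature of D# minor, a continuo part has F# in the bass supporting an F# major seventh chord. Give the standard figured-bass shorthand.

F# is the root of F# major seventh, so the chord is in root position.
A seventh chord in root position is figured 7/5/3, conventionally abbreviated 7.

7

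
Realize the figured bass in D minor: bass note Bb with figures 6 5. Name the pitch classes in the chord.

Bb, D, F, G

The written figures 6 5 are shorthand for 6/5/3: the 3 is implied.
A third above Bb in this key is D.
A fifth above Bb in this key is F.
A sixth above Bb in this key is G.
Together with the bass Bb, this spells G minor seventh in first inversion.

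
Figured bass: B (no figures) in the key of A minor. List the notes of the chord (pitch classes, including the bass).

An unfigured bass implies 5/3.
A third above B in this key is D.
A fifth above B in this key is F.
Together with the bass B, this spells B diminished in root position.

B, D, F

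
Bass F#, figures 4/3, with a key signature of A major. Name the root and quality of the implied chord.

The figures 4/3 indicate a seventh chord in second inversion.
In second inversion the root lies a fourth above the bass: a fourth above F# in A major is B.
The chord tones are F#, A, B, D, giving B minor seventh.

B minor seventh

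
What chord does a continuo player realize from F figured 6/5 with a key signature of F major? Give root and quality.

D minor seventh

The figures 6/5 indicate a seventh chord in first inversion.
In first inversion the root lies a sixth above the bass: a sixth above F in F major is D.
The chord tones are F, A, C, D, giving D minor seventh.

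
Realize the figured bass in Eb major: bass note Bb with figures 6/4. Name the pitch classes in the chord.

A fourth above Bb in this key is Eb.
A sixth above Bb in this key is G.
Together with the bass Bb, this spells Eb major in second inversion.

Bb, Eb, G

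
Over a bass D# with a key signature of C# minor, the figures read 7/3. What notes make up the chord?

D#, F#, A, C#

The written figures 7/3 are shorthand for 7/5/3: the 5 is implied.
A third above D# in this key is F#.
A fifth above D# in this key is A.
A seventh above D# in this key is C#.
Together with the bass D#, this spells D# half-diminished seventh in root position.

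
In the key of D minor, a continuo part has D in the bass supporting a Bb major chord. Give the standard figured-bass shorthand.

D is the third of Bb major, so the chord is in first inversion.
A triad in first inversion is figured 6/3, conventionally abbreviated 6.

6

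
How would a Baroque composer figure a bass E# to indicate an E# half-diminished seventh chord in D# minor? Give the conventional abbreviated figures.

7

E# is the root of E# half-diminished seventh, so the chord is in root position.
A seventh chord in root position is figured 7/5/3, conventionally abbreviated 7.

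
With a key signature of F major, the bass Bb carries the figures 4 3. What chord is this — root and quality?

The figures 4 3 indicate a seventh chord in second inversion.
In second inversion the root lies a fourth above the bass: a fourth above Bb in F major is E.
The chord tones are Bb, D, E, G, giving E half-diminished seventh.

E half-diminished seventh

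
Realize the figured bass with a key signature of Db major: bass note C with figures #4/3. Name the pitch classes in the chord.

The written figures #4/3 are shorthand for 6/4/3: the 6 is implied.
A third above C in this key is Eb.
A fourth above C in this key is F, raised to F# by the sharp.
A sixth above C in this key is Ab.

C, Eb, F#, Ab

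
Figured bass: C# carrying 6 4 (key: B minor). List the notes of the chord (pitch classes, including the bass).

C#, F#, A

A fourth above C# in this key is F#.
A sixth above C# in this key is A.
Together with the bass C#, this spells F# minor in second inversion.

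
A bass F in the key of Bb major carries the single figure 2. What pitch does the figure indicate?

G

Counting 1 letter step above F lands on G; in Bb major, that letter is G.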